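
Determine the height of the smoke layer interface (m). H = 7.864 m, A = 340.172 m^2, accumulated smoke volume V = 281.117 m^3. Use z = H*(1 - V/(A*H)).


V/(A*H) = 0.10509
1 - 0.10509 = 0.89491
z = 7.864 * 0.89491 = 7.0376 m

7.0376 m


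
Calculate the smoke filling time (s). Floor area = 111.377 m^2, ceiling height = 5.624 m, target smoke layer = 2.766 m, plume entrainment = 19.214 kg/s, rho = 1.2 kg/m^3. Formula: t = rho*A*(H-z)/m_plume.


H - z = 2.858 m
t = 1.2 * 111.377 * 2.858 / 19.214 = 19.880 s

19.880 s


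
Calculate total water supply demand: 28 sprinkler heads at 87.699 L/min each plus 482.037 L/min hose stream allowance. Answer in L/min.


Sprinkler demand = 28 * 87.699 = 2455.572 L/min
Total = 2455.572 + 482.037 = 2937.609 L/min

2937.609 L/min


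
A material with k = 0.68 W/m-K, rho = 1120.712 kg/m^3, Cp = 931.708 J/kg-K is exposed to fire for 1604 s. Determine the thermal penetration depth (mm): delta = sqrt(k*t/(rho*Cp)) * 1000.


alpha = 0.68 / (1120.712 * 931.708) = 6.5123e-07 m^2/s
alpha * t = 0.0010446
delta = sqrt(0.0010446) * 1000 = 32.320 mm

32.320 mm


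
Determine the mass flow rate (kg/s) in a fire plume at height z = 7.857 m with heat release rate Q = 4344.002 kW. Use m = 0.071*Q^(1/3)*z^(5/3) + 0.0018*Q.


Q^(1/3) = 16.317
z^(5/3) = 31.052
First term = 0.071 * 16.317 * 31.052 = 35.974
Second term = 0.0018 * 4344.002 = 7.8192
m = 43.793 kg/s

43.793 kg/s


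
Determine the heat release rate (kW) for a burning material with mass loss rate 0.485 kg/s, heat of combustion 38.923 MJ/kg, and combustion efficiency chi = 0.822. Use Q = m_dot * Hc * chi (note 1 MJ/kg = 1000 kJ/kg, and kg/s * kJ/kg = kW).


Hc = 38.923 MJ/kg = 38.923 * 1000 kJ/kg = 38923 kJ/kg
Q = 0.485 kg/s * 38923 kJ/kg * 0.822 = 15517 kW

15517 kW


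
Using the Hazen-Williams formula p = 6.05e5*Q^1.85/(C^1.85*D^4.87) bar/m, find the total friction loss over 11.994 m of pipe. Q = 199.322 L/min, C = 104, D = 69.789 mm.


Q^1.85 = 17955
C^1.85 = 5389.0
D^4.87 = 9.5333e+08
p/m = 0.0021144 bar/m
p_total = 0.0021144 * 11.994 = 0.025360 bar

0.025360 bar


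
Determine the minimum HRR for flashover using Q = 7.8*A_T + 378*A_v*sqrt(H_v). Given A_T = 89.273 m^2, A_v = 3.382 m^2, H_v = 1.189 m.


7.8*A_T = 696.33
sqrt(H_v) = 1.0904
378*A_v*sqrt(H_v) = 1394.0
Q = 696.33 + 1394.0 = 2090.3 kW

2090.3 kW


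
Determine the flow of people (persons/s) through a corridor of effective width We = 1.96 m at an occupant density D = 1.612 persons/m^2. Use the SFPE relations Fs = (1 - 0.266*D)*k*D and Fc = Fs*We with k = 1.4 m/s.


1 - 0.266*D = 1 - 0.266*1.612 = 0.57121
Fs = 0.57121 * 1.4 * 1.612 = 1.2891 persons/(s*m)
Fc = 1.2891 * 1.96 = 2.5266 persons/s

2.5266 persons/s


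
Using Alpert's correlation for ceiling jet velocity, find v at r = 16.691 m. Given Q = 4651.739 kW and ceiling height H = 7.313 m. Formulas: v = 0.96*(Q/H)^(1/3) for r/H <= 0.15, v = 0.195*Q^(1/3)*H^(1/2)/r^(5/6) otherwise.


r/H = 16.691 / 7.313 = 2.2824
r/H > 0.15, so v = 0.195*Q^(1/3)*H^(1/2)/r^(5/6)
Q^(1/3) = 16.693
H^(1/2) = 2.7043
r^(5/6) = 10.441
v = 0.195 * 16.693 * 2.7043 / 10.441 = 0.84311 m/s

0.84311 m/s


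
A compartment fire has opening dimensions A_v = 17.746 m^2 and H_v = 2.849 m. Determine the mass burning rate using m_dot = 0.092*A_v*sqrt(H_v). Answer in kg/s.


sqrt(H_v) = 1.6879
m_dot = 0.092 * 17.746 * 1.6879 = 2.7557 kg/s

2.7557 kg/s


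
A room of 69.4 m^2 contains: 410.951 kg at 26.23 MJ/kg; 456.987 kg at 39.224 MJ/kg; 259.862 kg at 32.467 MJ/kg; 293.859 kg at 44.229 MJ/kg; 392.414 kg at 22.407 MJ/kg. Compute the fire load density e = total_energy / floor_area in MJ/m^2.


Total energy = 410.951*26.23 + 456.987*39.224 + 259.862*32.467 + 293.859*44.229 + 392.414*22.407
= 10779.24 + 17924.86 + 8436.940 + 12997.09 + 8792.820
= 58930.95 MJ
e = 58930.95 / 69.4 = 849.15 MJ/m^2

849.15 MJ/m^2


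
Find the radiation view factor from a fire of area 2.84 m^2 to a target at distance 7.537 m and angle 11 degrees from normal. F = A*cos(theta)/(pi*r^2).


cos(11 deg) = 0.98163
pi*r^2 = 178.46
F = 2.84 * 0.98163 / 178.46 = 0.015621

0.015621


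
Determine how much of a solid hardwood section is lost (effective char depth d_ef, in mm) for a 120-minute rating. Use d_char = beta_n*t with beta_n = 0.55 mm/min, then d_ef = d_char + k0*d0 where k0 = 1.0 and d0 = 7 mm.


d_char = 0.55 * 120 = 66 mm
d_ef = 66 + 1.0*7 = 73 mm

73 mm


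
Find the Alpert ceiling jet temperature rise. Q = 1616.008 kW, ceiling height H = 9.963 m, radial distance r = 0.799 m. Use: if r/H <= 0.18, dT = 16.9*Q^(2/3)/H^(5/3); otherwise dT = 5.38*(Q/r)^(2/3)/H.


r/H = 0.799 / 9.963 = 0.080197
r/H <= 0.18, so dT = 16.9*Q^(2/3)/H^(5/3)
Q^(2/3) = 137.71
H^(5/3) = 46.130
dT = 16.9 * 137.71 / 46.130 = 50.451 K

50.451 K


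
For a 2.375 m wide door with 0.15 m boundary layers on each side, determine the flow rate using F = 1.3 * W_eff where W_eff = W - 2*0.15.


W_eff = 2.375 - 0.30 = 2.075 m
F = 1.3 * 2.075 = 2.6975 persons/s

2.6975 persons/s


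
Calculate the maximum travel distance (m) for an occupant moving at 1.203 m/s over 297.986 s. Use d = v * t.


d = 1.203 * 297.986 = 358.48 m

358.48 m


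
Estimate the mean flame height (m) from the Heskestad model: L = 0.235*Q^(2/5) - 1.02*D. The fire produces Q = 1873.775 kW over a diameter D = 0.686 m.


Q^(2/5) = 20.375
0.235 * Q^(2/5) = 4.7880
1.02 * D = 0.69972
L = 4.0883 m

4.0883 m


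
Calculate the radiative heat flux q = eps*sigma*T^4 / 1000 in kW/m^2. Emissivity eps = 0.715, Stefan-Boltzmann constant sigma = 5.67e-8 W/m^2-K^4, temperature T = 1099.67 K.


T^4 = 1.4623e+12
q = 0.715 * 5.67e-8 * 1.4623e+12 / 1000 = 59.284 kW/m^2

59.284 kW/m^2


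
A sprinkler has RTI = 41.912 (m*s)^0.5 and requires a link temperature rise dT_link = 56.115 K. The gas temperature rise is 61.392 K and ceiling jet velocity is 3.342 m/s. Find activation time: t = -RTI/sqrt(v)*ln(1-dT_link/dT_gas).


dT_link/dT_gas = 0.91404
ln(1 - 0.91404) = -2.4539
t = -41.912 / sqrt(3.342) * -2.4539 = 56.260 s

56.260 s


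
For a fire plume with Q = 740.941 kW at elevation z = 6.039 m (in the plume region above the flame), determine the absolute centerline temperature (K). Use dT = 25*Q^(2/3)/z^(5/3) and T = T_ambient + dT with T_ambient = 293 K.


Q^(2/3) = 81.882
z^(5/3) = 20.027
dT = 25 * 81.882 / 20.027 = 102.22 K
T = 293 + 102.22 = 395.22 K

395.22 K


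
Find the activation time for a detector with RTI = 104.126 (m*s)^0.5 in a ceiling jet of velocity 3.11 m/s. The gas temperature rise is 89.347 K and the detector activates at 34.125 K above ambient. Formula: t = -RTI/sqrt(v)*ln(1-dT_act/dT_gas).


dT_act/dT_gas = 0.38194
ln(1 - 0.38194) = -0.48117
t = -104.126 / sqrt(3.11) * -0.48117 = 28.410 s

28.410 s


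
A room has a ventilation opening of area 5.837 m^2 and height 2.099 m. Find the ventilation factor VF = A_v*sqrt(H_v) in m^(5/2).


sqrt(H_v) = 1.4488
VF = 5.837 * 1.4488 = 8.4566 m^(5/2)

8.4566 m^(5/2)


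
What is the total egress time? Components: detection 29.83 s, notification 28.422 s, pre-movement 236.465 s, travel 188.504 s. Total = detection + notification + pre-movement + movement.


Total = 29.83 + 28.422 + 236.465 + 188.504 = 483.221 s

483.221 s


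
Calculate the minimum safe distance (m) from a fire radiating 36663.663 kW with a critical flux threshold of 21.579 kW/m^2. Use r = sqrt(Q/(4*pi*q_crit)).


4*pi*q_crit = 271.17
Q/(4*pi*q_crit) = 135.21
r = sqrt(135.21) = 11.628 m

11.628 m


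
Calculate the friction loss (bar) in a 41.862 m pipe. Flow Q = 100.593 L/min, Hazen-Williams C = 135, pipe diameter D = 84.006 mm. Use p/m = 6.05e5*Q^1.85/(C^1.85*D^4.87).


Q^1.85 = 5067.0
C^1.85 = 8732.1
D^4.87 = 2.3518e+09
p/m = 0.00014928 bar/m
p_total = 0.00014928 * 41.862 = 0.0062491 bar

0.0062491 bar


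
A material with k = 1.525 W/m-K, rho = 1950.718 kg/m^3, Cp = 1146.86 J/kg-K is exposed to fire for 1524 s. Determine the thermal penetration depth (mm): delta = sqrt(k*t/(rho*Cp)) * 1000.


alpha = 1.525 / (1950.718 * 1146.86) = 6.8166e-07 m^2/s
alpha * t = 0.0010388
delta = sqrt(0.0010388) * 1000 = 32.231 mm

32.231 mm


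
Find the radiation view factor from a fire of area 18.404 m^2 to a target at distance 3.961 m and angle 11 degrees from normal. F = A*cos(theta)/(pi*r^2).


cos(11 deg) = 0.98163
pi*r^2 = 49.290
F = 18.404 * 0.98163 / 49.290 = 0.36652

0.36652


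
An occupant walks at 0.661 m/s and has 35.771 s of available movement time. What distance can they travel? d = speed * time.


d = 0.661 * 35.771 = 23.645 m

23.645 m


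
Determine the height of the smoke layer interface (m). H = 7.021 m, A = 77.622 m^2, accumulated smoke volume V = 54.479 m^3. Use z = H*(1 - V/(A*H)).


V/(A*H) = 0.099964
1 - 0.099964 = 0.90004
z = 7.021 * 0.90004 = 6.3192 m

6.3192 m


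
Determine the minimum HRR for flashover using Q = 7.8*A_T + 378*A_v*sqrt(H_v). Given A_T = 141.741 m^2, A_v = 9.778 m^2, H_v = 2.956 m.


7.8*A_T = 1105.6
sqrt(H_v) = 1.7193
378*A_v*sqrt(H_v) = 6354.7
Q = 1105.6 + 6354.7 = 7460.3 kW

7460.3 kW


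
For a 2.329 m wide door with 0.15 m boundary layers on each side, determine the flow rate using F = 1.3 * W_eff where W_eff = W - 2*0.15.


W_eff = 2.329 - 0.30 = 2.029 m
F = 1.3 * 2.029 = 2.6377 persons/s

2.6377 persons/s


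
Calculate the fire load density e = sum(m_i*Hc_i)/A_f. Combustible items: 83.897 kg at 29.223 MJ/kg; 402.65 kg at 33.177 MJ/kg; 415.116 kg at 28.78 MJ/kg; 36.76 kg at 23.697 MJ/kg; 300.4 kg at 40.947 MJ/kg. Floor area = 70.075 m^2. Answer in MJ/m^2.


Total energy = 83.897*29.223 + 402.65*33.177 + 415.116*28.78 + 36.76*23.697 + 300.4*40.947
= 2451.722 + 13358.72 + 11947.04 + 871.1017 + 12300.48
= 40929.06 MJ
e = 40929.06 / 70.075 = 584.08 MJ/m^2

584.08 MJ/m^2


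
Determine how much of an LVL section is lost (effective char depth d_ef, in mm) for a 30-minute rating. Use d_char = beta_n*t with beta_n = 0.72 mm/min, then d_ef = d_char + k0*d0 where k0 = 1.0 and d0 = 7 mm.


d_char = 0.72 * 30 = 21.6 mm
d_ef = 21.6 + 1.0*7 = 28.6 mm

28.6 mm


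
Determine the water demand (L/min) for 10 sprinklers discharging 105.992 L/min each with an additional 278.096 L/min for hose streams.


Sprinkler demand = 10 * 105.992 = 1059.92 L/min
Total = 1059.92 + 278.096 = 1338.016 L/min

1338.016 L/min


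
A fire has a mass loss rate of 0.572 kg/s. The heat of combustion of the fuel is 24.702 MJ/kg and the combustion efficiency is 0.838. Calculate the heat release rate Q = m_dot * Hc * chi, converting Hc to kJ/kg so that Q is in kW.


Hc = 24.702 MJ/kg = 24.702 * 1000 kJ/kg = 24702 kJ/kg
Q = 0.572 kg/s * 24702 kJ/kg * 0.838 = 11841 kW

11841 kW


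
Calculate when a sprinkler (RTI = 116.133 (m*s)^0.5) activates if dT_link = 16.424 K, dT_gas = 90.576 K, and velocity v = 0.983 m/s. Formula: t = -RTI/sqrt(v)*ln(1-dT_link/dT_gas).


dT_link/dT_gas = 0.18133
ln(1 - 0.18133) = -0.20007
t = -116.133 / sqrt(0.983) * -0.20007 = 23.435 s

23.435 s


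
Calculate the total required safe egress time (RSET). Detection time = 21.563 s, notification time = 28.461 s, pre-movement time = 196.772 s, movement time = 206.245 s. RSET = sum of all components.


Total = 21.563 + 28.461 + 196.772 + 206.245 = 453.041 s

453.041 s


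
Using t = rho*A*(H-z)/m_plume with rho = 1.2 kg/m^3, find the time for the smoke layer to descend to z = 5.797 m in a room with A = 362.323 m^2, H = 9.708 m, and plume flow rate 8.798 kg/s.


H - z = 3.911 m
t = 1.2 * 362.323 * 3.911 / 8.798 = 193.28 s

193.28 s


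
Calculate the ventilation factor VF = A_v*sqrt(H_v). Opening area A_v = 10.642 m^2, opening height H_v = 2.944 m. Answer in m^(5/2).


sqrt(H_v) = 1.7158
VF = 10.642 * 1.7158 = 18.260 m^(5/2)

18.260 m^(5/2)


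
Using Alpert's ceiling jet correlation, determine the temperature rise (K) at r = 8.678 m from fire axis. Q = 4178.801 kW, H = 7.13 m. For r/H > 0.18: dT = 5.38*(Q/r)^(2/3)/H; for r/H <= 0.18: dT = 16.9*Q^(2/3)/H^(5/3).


r/H = 8.678 / 7.13 = 1.2171
r/H > 0.18, so dT = 5.38*(Q/r)^(2/3)/H
Q/r = 481.54
(Q/r)^(2/3) = 61.436
dT = 5.38 * 61.436 / 7.13 = 46.357 K

46.357 K


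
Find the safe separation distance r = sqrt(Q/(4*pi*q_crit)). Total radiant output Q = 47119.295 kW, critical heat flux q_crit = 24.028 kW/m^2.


4*pi*q_crit = 301.94
Q/(4*pi*q_crit) = 156.05
r = sqrt(156.05) = 12.492 m

12.492 m


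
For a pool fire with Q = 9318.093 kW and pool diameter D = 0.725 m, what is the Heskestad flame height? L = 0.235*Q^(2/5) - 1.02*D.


Q^(2/5) = 38.702
0.235 * Q^(2/5) = 9.0949
1.02 * D = 0.73950
L = 8.3554 m

8.3554 m


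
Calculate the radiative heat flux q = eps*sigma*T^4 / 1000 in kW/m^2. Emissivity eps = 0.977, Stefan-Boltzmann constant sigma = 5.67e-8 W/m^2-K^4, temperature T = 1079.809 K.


T^4 = 1.3595e+12
q = 0.977 * 5.67e-8 * 1.3595e+12 / 1000 = 75.312 kW/m^2

75.312 kW/m^2


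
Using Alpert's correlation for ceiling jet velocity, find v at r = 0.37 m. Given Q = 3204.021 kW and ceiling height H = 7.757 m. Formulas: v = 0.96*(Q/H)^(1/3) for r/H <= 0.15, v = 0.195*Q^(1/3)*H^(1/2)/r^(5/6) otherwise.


r/H = 0.37 / 7.757 = 0.047699
r/H <= 0.15, so v = 0.96*(Q/H)^(1/3)
Q/H = 413.05
(Q/H)^(1/3) = 7.4473
v = 0.96 * 7.4473 = 7.1494 m/s

7.1494 m/s


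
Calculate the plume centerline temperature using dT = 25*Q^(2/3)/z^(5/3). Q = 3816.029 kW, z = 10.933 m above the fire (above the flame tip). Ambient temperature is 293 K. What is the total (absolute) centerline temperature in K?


Q^(2/3) = 244.20
z^(5/3) = 53.856
dT = 25 * 244.20 / 53.856 = 113.36 K
T = 293 + 113.36 = 406.36 K

406.36 K


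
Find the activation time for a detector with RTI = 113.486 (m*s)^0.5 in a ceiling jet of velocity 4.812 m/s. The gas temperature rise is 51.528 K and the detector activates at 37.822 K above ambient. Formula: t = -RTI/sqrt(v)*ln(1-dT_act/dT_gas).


dT_act/dT_gas = 0.73401
ln(1 - 0.73401) = -1.3243
t = -113.486 / sqrt(4.812) * -1.3243 = 68.511 s

68.511 s


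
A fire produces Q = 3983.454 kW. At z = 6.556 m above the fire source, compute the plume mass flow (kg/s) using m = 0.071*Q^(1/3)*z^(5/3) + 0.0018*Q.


Q^(1/3) = 15.852
z^(5/3) = 22.965
First term = 0.071 * 15.852 * 22.965 = 25.847
Second term = 0.0018 * 3983.454 = 7.1702
m = 33.017 kg/s

33.017 kg/s


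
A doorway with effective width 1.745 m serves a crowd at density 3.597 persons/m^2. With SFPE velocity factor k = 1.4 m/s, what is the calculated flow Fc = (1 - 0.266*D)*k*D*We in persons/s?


1 - 0.266*D = 1 - 0.266*3.597 = 0.043198
Fs = 0.043198 * 1.4 * 3.597 = 0.21754 persons/(s*m)
Fc = 0.21754 * 1.745 = 0.37960 persons/s

0.37960 persons/s


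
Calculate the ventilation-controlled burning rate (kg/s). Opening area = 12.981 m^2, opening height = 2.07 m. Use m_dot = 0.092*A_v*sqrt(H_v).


sqrt(H_v) = 1.4387
m_dot = 0.092 * 12.981 * 1.4387 = 1.7182 kg/s

1.7182 kg/s


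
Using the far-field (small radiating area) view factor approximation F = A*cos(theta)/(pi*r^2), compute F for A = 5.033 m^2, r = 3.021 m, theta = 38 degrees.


cos(38 deg) = 0.78801
pi*r^2 = 28.672
F = 5.033 * 0.78801 / 28.672 = 0.13833

0.13833


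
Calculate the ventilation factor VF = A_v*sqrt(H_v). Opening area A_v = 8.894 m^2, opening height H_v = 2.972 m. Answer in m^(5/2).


sqrt(H_v) = 1.7239
VF = 8.894 * 1.7239 = 15.333 m^(5/2)

15.333 m^(5/2)


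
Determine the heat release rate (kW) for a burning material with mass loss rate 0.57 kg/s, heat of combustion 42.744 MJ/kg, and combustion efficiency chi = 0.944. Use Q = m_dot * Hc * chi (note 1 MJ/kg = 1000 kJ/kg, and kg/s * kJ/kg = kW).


Hc = 42.744 MJ/kg = 42.744 * 1000 kJ/kg = 42744 kJ/kg
Q = 0.57 kg/s * 42744 kJ/kg * 0.944 = 23000 kW

23000 kW


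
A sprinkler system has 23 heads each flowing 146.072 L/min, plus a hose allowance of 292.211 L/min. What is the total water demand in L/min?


Sprinkler demand = 23 * 146.072 = 3359.656 L/min
Total = 3359.656 + 292.211 = 3651.867 L/min

3651.867 L/min


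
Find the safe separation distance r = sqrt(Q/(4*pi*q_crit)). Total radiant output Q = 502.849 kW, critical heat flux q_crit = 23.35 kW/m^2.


4*pi*q_crit = 293.42
Q/(4*pi*q_crit) = 1.7137
r = sqrt(1.7137) = 1.3091 m

1.3091 m


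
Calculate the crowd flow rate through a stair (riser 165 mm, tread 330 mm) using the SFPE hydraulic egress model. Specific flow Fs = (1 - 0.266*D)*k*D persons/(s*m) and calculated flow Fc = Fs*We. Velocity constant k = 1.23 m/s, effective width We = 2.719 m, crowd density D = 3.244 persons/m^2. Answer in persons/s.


1 - 0.266*D = 1 - 0.266*3.244 = 0.13710
Fs = 0.13710 * 1.23 * 3.244 = 0.54703 persons/(s*m)
Fc = 0.54703 * 2.719 = 1.4874 persons/s

1.4874 persons/s


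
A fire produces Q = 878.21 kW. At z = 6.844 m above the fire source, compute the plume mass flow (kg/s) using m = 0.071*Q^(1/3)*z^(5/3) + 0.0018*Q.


Q^(1/3) = 9.5763
z^(5/3) = 24.671
First term = 0.071 * 9.5763 * 24.671 = 16.774
Second term = 0.0018 * 878.21 = 1.5808
m = 18.355 kg/s

18.355 kg/s


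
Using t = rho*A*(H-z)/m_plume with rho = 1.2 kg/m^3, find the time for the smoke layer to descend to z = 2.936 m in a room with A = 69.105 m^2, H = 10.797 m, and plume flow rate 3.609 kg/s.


H - z = 7.861 m
t = 1.2 * 69.105 * 7.861 / 3.609 = 180.63 s

180.63 s


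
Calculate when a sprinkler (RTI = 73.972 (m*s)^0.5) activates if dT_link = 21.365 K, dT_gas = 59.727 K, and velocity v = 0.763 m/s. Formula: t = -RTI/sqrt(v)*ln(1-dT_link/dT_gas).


dT_link/dT_gas = 0.35771
ln(1 - 0.35771) = -0.44272
t = -73.972 / sqrt(0.763) * -0.44272 = 37.491 s

37.491 s


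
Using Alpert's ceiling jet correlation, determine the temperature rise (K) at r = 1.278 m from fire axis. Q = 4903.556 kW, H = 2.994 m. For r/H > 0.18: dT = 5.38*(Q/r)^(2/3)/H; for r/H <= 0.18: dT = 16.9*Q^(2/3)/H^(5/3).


r/H = 1.278 / 2.994 = 0.42685
r/H > 0.18, so dT = 5.38*(Q/r)^(2/3)/H
Q/r = 3836.9
(Q/r)^(2/3) = 245.09
dT = 5.38 * 245.09 / 2.994 = 440.40 K

440.40 K


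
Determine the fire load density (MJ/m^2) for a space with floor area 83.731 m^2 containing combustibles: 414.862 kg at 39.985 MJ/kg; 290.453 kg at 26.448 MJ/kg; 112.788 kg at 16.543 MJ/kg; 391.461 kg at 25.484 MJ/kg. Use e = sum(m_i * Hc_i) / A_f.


Total energy = 414.862*39.985 + 290.453*26.448 + 112.788*16.543 + 391.461*25.484
= 16588.26 + 7681.901 + 1865.852 + 9975.992
= 36112.00 MJ
e = 36112.00 / 83.731 = 431.29 MJ/m^2

431.29 MJ/m^2


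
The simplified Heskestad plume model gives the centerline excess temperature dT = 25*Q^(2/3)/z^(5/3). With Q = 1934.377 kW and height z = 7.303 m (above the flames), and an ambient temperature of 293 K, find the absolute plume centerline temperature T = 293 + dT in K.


Q^(2/3) = 155.25
z^(5/3) = 27.490
dT = 25 * 155.25 / 27.490 = 141.19 K
T = 293 + 141.19 = 434.19 K

434.19 K


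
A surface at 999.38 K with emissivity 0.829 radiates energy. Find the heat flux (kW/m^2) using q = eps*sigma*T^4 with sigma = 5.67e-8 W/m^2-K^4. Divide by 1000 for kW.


T^4 = 9.9752e+11
q = 0.829 * 5.67e-8 * 9.9752e+11 / 1000 = 46.888 kW/m^2

46.888 kW/m^2


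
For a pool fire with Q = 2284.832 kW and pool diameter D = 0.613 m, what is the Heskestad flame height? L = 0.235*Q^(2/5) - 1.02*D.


Q^(2/5) = 22.057
0.235 * Q^(2/5) = 5.1833
1.02 * D = 0.62526
L = 4.5581 m

4.5581 m


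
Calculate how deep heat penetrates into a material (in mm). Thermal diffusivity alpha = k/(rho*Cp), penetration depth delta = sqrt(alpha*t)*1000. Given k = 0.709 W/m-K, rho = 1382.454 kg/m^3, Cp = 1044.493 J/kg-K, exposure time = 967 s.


alpha = 0.709 / (1382.454 * 1044.493) = 4.9101e-07 m^2/s
alpha * t = 0.00047481
delta = sqrt(0.00047481) * 1000 = 21.790 mm

21.790 mm


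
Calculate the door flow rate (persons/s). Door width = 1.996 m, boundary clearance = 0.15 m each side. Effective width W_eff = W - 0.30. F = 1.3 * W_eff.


W_eff = 1.996 - 0.30 = 1.696 m
F = 1.3 * 1.696 = 2.2048 persons/s

2.2048 persons/s


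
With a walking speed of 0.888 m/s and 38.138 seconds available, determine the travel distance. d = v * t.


d = 0.888 * 38.138 = 33.867 m

33.867 m


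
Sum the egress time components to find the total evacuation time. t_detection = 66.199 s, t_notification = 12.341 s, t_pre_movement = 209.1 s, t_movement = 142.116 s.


Total = 66.199 + 12.341 + 209.1 + 142.116 = 429.756 s

429.756 s


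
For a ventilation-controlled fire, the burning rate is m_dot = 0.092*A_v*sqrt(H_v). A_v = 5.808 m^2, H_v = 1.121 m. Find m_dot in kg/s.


sqrt(H_v) = 1.0588
m_dot = 0.092 * 5.808 * 1.0588 = 0.56574 kg/s

0.56574 kg/s


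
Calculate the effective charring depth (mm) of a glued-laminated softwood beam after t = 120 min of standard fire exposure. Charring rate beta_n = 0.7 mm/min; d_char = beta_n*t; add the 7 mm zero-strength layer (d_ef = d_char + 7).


d_char = 0.7 * 120 = 84 mm
d_ef = 84 + 1.0*7 = 91 mm

91 mm


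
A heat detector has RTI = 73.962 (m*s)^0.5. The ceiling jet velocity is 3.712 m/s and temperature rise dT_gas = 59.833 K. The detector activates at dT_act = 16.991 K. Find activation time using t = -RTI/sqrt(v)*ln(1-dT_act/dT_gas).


dT_act/dT_gas = 0.28397
ln(1 - 0.28397) = -0.33404
t = -73.962 / sqrt(3.712) * -0.33404 = 12.823 s

12.823 s


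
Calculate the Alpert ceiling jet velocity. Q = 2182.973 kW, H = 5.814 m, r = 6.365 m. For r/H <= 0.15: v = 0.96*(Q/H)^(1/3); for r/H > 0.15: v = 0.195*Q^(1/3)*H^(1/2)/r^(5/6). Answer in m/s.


r/H = 6.365 / 5.814 = 1.0948
r/H > 0.15, so v = 0.195*Q^(1/3)*H^(1/2)/r^(5/6)
Q^(1/3) = 12.972
H^(1/2) = 2.4112
r^(5/6) = 4.6755
v = 0.195 * 12.972 * 2.4112 / 4.6755 = 1.3045 m/s

1.3045 m/s


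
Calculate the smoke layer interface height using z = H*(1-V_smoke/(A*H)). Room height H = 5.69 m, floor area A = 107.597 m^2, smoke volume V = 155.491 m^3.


V/(A*H) = 0.25398
1 - 0.25398 = 0.74602
z = 5.69 * 0.74602 = 4.2449 m

4.2449 m


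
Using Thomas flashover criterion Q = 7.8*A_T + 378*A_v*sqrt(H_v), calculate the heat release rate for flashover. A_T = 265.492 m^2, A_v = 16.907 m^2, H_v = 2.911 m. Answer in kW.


7.8*A_T = 2070.8
sqrt(H_v) = 1.7062
378*A_v*sqrt(H_v) = 10904
Q = 2070.8 + 10904 = 12975 kW

12975 kW


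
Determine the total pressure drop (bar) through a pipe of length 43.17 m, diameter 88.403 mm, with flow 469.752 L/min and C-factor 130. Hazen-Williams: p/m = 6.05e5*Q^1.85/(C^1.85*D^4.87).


Q^1.85 = 87691
C^1.85 = 8143.2
D^4.87 = 3.0150e+09
p/m = 0.0021608 bar/m
p_total = 0.0021608 * 43.17 = 0.093284 bar

0.093284 bar


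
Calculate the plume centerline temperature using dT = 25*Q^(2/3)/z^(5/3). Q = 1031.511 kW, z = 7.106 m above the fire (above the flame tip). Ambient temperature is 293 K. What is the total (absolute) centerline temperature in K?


Q^(2/3) = 102.09
z^(5/3) = 26.265
dT = 25 * 102.09 / 26.265 = 97.173 K
T = 293 + 97.173 = 390.17 K

390.17 K


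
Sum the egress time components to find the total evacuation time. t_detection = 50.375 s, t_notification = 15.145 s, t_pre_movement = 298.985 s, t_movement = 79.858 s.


Total = 50.375 + 15.145 + 298.985 + 79.858 = 444.363 s

444.363 s


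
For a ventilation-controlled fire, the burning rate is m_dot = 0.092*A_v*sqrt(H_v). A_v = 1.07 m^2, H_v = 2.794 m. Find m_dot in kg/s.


sqrt(H_v) = 1.6715
m_dot = 0.092 * 1.07 * 1.6715 = 0.16455 kg/s

0.16455 kg/s


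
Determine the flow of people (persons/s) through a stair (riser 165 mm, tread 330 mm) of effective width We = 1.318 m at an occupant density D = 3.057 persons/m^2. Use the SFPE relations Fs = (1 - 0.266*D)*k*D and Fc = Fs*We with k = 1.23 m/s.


1 - 0.266*D = 1 - 0.266*3.057 = 0.18684
Fs = 0.18684 * 1.23 * 3.057 = 0.70253 persons/(s*m)
Fc = 0.70253 * 1.318 = 0.92594 persons/s

0.92594 persons/s


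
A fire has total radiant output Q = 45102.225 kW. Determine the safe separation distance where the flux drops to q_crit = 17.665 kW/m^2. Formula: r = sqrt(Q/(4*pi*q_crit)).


4*pi*q_crit = 221.98
Q/(4*pi*q_crit) = 203.18
r = sqrt(203.18) = 14.254 m

14.254 m


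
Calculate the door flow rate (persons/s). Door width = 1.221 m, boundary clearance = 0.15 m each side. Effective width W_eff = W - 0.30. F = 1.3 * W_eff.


W_eff = 1.221 - 0.30 = 0.921 m
F = 1.3 * 0.921 = 1.1973 persons/s

1.1973 persons/s


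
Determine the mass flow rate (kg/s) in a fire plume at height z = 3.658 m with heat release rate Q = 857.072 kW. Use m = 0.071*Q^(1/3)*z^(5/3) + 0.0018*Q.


Q^(1/3) = 9.4989
z^(5/3) = 8.6844
First term = 0.071 * 9.4989 * 8.6844 = 5.8569
Second term = 0.0018 * 857.072 = 1.5427
m = 7.3997 kg/s

7.3997 kg/s


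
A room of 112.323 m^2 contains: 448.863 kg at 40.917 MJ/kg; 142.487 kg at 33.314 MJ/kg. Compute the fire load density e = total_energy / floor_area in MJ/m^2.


Total energy = 448.863*40.917 + 142.487*33.314
= 18366.13 + 4746.812
= 23112.94 MJ
e = 23112.94 / 112.323 = 205.77 MJ/m^2

205.77 MJ/m^2


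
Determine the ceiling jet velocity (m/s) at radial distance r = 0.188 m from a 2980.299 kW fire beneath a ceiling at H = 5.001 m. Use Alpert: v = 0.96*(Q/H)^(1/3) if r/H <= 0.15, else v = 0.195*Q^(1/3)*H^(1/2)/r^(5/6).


r/H = 0.188 / 5.001 = 0.037592
r/H <= 0.15, so v = 0.96*(Q/H)^(1/3)
Q/H = 595.94
(Q/H)^(1/3) = 8.4153
v = 0.96 * 8.4153 = 8.0787 m/s

8.0787 m/s


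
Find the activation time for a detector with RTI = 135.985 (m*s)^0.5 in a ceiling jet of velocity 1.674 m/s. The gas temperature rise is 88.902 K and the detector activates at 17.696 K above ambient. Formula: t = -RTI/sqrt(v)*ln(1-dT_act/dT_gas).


dT_act/dT_gas = 0.19905
ln(1 - 0.19905) = -0.22196
t = -135.985 / sqrt(1.674) * -0.22196 = 23.328 s

23.328 s


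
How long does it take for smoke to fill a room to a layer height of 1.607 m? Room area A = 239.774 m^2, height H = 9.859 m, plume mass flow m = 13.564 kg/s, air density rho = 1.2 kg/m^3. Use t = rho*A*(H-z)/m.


H - z = 8.252 m
t = 1.2 * 239.774 * 8.252 / 13.564 = 175.05 s

175.05 s


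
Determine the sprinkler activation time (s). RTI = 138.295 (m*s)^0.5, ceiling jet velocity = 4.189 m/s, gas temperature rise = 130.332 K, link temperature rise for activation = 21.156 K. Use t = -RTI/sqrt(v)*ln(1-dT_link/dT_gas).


dT_link/dT_gas = 0.16232
ln(1 - 0.16232) = -0.17712
t = -138.295 / sqrt(4.189) * -0.17712 = 11.968 s

11.968 s


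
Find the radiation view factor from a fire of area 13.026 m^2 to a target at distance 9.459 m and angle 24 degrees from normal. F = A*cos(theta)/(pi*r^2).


cos(24 deg) = 0.91355
pi*r^2 = 281.09
F = 13.026 * 0.91355 / 281.09 = 0.042335

0.042335


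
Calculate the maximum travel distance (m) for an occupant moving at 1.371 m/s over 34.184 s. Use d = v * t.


d = 1.371 * 34.184 = 46.866 m

46.866 m


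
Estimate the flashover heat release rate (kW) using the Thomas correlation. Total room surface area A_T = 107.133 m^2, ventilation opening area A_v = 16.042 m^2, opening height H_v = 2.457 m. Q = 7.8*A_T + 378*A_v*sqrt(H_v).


7.8*A_T = 835.64
sqrt(H_v) = 1.5675
378*A_v*sqrt(H_v) = 9505.0
Q = 835.64 + 9505.0 = 10341 kW

10341 kW


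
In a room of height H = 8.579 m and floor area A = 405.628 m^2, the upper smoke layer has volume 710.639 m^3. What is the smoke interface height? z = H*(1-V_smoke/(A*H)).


V/(A*H) = 0.20421
1 - 0.20421 = 0.79579
z = 8.579 * 0.79579 = 6.8271 m

6.8271 m


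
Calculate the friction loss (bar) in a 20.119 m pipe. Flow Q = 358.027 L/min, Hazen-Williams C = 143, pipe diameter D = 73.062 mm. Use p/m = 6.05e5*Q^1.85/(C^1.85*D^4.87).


Q^1.85 = 53057
C^1.85 = 9713.4
D^4.87 = 1.1917e+09
p/m = 0.0027730 bar/m
p_total = 0.0027730 * 20.119 = 0.055790 bar

0.055790 bar


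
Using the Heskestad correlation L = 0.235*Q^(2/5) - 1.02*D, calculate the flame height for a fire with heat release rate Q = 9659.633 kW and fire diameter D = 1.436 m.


Q^(2/5) = 39.263
0.235 * Q^(2/5) = 9.2268
1.02 * D = 1.4647
L = 7.7621 m

7.7621 m


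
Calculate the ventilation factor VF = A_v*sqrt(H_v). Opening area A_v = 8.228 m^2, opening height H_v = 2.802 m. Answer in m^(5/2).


sqrt(H_v) = 1.6739
VF = 8.228 * 1.6739 = 13.773 m^(5/2)

13.773 m^(5/2)


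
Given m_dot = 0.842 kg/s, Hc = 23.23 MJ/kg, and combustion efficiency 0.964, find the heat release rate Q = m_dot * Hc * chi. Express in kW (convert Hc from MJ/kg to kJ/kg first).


Hc = 23.23 MJ/kg = 23.23 * 1000 kJ/kg = 23230 kJ/kg
Q = 0.842 kg/s * 23230 kJ/kg * 0.964 = 18856 kW

18856 kW


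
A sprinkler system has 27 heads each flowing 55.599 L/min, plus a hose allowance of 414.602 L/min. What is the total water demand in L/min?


Sprinkler demand = 27 * 55.599 = 1501.173 L/min
Total = 1501.173 + 414.602 = 1915.775 L/min

1915.775 L/min


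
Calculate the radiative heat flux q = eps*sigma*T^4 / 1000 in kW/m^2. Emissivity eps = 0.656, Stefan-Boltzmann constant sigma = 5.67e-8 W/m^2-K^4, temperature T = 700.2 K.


T^4 = 2.4037e+11
q = 0.656 * 5.67e-8 * 2.4037e+11 / 1000 = 8.9408 kW/m^2

8.9408 kW/m^2


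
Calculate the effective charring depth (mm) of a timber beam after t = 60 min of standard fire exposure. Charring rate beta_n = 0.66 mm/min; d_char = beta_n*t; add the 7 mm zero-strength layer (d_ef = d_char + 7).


d_char = 0.66 * 60 = 39.6 mm
d_ef = 39.6 + 1.0*7 = 46.6 mm

46.6 mm


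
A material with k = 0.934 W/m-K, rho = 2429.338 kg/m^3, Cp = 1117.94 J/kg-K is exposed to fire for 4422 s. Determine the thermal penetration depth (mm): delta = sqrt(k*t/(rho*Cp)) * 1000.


alpha = 0.934 / (2429.338 * 1117.94) = 3.4391e-07 m^2/s
alpha * t = 0.0015208
delta = sqrt(0.0015208) * 1000 = 38.997 mm

38.997 mm


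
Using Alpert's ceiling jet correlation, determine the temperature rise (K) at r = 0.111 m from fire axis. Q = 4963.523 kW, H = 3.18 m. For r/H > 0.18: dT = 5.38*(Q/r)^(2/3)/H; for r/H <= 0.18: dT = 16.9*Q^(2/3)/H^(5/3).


r/H = 0.111 / 3.18 = 0.034906
r/H <= 0.18, so dT = 16.9*Q^(2/3)/H^(5/3)
Q^(2/3) = 290.98
H^(5/3) = 6.8767
dT = 16.9 * 290.98 / 6.8767 = 715.10 K

715.10 K


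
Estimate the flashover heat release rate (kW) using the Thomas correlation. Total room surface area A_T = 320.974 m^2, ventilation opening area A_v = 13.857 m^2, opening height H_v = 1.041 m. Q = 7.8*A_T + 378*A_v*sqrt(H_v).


7.8*A_T = 2503.6
sqrt(H_v) = 1.0203
378*A_v*sqrt(H_v) = 5344.2
Q = 2503.6 + 5344.2 = 7847.8 kW

7847.8 kW


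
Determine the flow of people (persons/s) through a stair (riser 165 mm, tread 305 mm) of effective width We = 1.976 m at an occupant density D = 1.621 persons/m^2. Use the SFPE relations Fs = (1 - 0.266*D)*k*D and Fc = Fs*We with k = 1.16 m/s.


1 - 0.266*D = 1 - 0.266*1.621 = 0.56881
Fs = 0.56881 * 1.16 * 1.621 = 1.0696 persons/(s*m)
Fc = 1.0696 * 1.976 = 2.1135 persons/s

2.1135 persons/s


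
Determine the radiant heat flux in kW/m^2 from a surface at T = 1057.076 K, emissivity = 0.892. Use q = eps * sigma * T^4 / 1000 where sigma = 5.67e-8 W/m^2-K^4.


T^4 = 1.2486e+12
q = 0.892 * 5.67e-8 * 1.2486e+12 / 1000 = 63.150 kW/m^2

63.150 kW/m^2


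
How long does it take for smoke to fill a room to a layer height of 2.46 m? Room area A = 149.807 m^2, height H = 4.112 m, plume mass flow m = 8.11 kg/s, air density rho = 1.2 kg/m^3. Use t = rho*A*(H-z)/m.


H - z = 1.652 m
t = 1.2 * 149.807 * 1.652 / 8.11 = 36.619 s

36.619 s


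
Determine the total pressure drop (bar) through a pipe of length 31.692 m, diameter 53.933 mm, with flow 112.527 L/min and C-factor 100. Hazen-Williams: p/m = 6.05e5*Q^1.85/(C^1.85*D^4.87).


Q^1.85 = 6234.8
C^1.85 = 5011.9
D^4.87 = 2.7173e+08
p/m = 0.0027698 bar/m
p_total = 0.0027698 * 31.692 = 0.087781 bar

0.087781 bar


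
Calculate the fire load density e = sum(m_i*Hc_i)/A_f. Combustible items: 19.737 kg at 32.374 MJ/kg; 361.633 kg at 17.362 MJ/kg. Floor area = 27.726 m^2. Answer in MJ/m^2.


Total energy = 19.737*32.374 + 361.633*17.362
= 638.9656 + 6278.672
= 6917.638 MJ
e = 6917.638 / 27.726 = 249.50 MJ/m^2

249.50 MJ/m^2


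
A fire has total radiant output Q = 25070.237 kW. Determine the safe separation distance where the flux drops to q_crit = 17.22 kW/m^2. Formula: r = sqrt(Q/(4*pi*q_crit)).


4*pi*q_crit = 216.39
Q/(4*pi*q_crit) = 115.86
r = sqrt(115.86) = 10.764 m

10.764 m


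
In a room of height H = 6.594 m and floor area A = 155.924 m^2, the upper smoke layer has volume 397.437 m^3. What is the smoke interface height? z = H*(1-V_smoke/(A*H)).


V/(A*H) = 0.38655
1 - 0.38655 = 0.61345
z = 6.594 * 0.61345 = 4.0451 m

4.0451 m


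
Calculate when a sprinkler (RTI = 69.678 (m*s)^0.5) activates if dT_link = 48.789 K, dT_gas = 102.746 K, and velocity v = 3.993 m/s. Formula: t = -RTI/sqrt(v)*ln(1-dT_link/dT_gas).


dT_link/dT_gas = 0.47485
ln(1 - 0.47485) = -0.64407
t = -69.678 / sqrt(3.993) * -0.64407 = 22.459 s

22.459 s


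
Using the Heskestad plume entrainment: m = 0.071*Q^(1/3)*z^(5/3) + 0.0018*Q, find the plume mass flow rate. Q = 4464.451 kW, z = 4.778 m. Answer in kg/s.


Q^(1/3) = 16.466
z^(5/3) = 13.554
First term = 0.071 * 16.466 * 13.554 = 15.846
Second term = 0.0018 * 4464.451 = 8.0360
m = 23.882 kg/s

23.882 kg/s


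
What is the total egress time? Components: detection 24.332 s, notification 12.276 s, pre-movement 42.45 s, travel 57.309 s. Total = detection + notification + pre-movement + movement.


Total = 24.332 + 12.276 + 42.45 + 57.309 = 136.367 s

136.367 s


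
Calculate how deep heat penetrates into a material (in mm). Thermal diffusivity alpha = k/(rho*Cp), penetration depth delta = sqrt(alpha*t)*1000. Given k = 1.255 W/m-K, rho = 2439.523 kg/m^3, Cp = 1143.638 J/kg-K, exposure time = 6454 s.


alpha = 1.255 / (2439.523 * 1143.638) = 4.4983e-07 m^2/s
alpha * t = 0.0029032
delta = sqrt(0.0029032) * 1000 = 53.881 mm

53.881 mm


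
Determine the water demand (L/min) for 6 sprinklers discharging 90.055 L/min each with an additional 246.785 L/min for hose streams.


Sprinkler demand = 6 * 90.055 = 540.33 L/min
Total = 540.33 + 246.785 = 787.115 L/min

787.115 L/min


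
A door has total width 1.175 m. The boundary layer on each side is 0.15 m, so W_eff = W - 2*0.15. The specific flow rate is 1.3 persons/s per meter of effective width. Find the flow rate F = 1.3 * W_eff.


W_eff = 1.175 - 0.30 = 0.875 m
F = 1.3 * 0.875 = 1.1375 persons/s

1.1375 persons/s


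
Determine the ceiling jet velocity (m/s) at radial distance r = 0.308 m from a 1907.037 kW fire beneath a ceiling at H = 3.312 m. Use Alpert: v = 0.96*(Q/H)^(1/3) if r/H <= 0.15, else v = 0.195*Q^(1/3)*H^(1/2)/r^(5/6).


r/H = 0.308 / 3.312 = 0.092995
r/H <= 0.15, so v = 0.96*(Q/H)^(1/3)
Q/H = 575.80
(Q/H)^(1/3) = 8.3194
v = 0.96 * 8.3194 = 7.9866 m/s

7.9866 m/s


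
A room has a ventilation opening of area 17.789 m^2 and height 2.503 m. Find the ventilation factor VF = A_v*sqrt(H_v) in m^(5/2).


sqrt(H_v) = 1.5821
VF = 17.789 * 1.5821 = 28.144 m^(5/2)

28.144 m^(5/2)


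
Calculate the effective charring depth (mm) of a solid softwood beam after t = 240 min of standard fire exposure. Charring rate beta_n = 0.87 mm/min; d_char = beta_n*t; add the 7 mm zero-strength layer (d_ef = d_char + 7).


d_char = 0.87 * 240 = 208.8 mm
d_ef = 208.8 + 1.0*7 = 215.8 mm

215.8 mm


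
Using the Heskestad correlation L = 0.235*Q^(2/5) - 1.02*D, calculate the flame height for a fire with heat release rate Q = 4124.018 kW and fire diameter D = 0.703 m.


Q^(2/5) = 27.934
0.235 * Q^(2/5) = 6.5644
1.02 * D = 0.71706
L = 5.8474 m

5.8474 m


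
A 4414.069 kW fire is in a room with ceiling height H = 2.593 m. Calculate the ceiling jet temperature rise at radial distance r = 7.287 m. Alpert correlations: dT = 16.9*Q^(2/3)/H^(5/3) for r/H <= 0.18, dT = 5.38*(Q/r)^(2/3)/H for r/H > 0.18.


r/H = 7.287 / 2.593 = 2.8103
r/H > 0.18, so dT = 5.38*(Q/r)^(2/3)/H
Q/r = 605.75
(Q/r)^(2/3) = 71.591
dT = 5.38 * 71.591 / 2.593 = 148.54 K

148.54 K


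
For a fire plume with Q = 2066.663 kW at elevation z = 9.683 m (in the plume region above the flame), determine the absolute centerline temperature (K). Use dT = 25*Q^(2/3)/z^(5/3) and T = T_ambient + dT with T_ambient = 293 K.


Q^(2/3) = 162.25
z^(5/3) = 43.990
dT = 25 * 162.25 / 43.990 = 92.208 K
T = 293 + 92.208 = 385.21 K

385.21 K


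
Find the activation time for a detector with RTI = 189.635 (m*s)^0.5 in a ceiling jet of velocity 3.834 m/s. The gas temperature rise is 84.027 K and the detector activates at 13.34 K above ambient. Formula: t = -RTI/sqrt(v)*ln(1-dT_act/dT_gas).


dT_act/dT_gas = 0.15876
ln(1 - 0.15876) = -0.17288
t = -189.635 / sqrt(3.834) * -0.17288 = 16.743 s

16.743 s


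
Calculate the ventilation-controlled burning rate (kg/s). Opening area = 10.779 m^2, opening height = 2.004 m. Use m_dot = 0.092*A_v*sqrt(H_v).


sqrt(H_v) = 1.4156
m_dot = 0.092 * 10.779 * 1.4156 = 1.4038 kg/s

1.4038 kg/s


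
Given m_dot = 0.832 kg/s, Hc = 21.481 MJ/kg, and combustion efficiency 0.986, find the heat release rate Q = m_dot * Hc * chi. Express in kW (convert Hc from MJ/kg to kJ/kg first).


Hc = 21.481 MJ/kg = 21.481 * 1000 kJ/kg = 21481 kJ/kg
Q = 0.832 kg/s * 21481 kJ/kg * 0.986 = 17622 kW

17622 kW


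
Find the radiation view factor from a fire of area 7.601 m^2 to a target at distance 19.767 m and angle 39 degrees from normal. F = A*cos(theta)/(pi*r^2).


cos(39 deg) = 0.77715
pi*r^2 = 1227.5
F = 7.601 * 0.77715 / 1227.5 = 0.0048122

0.0048122


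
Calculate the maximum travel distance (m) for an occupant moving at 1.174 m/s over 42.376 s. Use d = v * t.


d = 1.174 * 42.376 = 49.749 m

49.749 m


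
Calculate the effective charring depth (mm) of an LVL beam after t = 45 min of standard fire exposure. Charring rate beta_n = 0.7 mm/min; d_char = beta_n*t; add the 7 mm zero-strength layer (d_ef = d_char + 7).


d_char = 0.7 * 45 = 31.5 mm
d_ef = 31.5 + 1.0*7 = 38.5 mm

38.5 mm


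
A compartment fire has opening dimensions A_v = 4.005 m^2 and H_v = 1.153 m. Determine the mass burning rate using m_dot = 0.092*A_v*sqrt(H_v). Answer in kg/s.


sqrt(H_v) = 1.0738
m_dot = 0.092 * 4.005 * 1.0738 = 0.39564 kg/s

0.39564 kg/s


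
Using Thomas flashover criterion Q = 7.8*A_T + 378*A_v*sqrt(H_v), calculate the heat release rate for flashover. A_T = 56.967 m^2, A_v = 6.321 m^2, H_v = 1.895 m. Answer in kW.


7.8*A_T = 444.34
sqrt(H_v) = 1.3766
378*A_v*sqrt(H_v) = 3289.1
Q = 444.34 + 3289.1 = 3733.5 kW

3733.5 kW


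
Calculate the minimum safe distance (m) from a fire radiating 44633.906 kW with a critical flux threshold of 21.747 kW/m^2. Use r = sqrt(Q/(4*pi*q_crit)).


4*pi*q_crit = 273.28
Q/(4*pi*q_crit) = 163.33
r = sqrt(163.33) = 12.780 m

12.780 m


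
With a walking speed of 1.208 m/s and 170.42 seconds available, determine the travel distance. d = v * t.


d = 1.208 * 170.42 = 205.87 m

205.87 m


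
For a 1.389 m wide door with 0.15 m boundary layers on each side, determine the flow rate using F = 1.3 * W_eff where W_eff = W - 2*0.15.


W_eff = 1.389 - 0.30 = 1.089 m
F = 1.3 * 1.089 = 1.4157 persons/s

1.4157 persons/s


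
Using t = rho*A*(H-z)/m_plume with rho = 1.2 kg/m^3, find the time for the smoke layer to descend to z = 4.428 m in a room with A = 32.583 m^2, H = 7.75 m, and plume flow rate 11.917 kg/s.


H - z = 3.322 m
t = 1.2 * 32.583 * 3.322 / 11.917 = 10.899 s

10.899 s


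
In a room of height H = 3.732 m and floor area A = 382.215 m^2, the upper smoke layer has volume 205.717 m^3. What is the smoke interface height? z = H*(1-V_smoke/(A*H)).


V/(A*H) = 0.14422
1 - 0.14422 = 0.85578
z = 3.732 * 0.85578 = 3.1938 m

3.1938 m


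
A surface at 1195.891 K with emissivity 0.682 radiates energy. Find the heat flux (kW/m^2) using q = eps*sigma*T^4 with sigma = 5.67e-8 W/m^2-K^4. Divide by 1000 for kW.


T^4 = 2.0453e+12
q = 0.682 * 5.67e-8 * 2.0453e+12 / 1000 = 79.092 kW/m^2

79.092 kW/m^2


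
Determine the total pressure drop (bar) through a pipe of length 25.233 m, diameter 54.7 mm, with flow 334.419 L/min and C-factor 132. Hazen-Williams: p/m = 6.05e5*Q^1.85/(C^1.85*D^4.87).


Q^1.85 = 46767
C^1.85 = 8376.5
D^4.87 = 2.9107e+08
p/m = 0.011605 bar/m
p_total = 0.011605 * 25.233 = 0.29282 bar

0.29282 bar
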